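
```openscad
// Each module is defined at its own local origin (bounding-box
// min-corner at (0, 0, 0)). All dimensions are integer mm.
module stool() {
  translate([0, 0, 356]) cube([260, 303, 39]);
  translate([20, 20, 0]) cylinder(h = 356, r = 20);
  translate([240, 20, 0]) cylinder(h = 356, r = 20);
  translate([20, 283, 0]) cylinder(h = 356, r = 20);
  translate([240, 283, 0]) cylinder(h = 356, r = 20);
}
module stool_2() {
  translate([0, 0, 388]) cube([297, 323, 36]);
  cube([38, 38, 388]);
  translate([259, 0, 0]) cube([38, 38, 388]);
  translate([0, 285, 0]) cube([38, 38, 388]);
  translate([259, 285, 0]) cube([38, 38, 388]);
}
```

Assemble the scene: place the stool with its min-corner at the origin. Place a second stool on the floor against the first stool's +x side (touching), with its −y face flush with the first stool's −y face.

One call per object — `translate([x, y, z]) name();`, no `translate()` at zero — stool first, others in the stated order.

stool();
translate([260, 0, 0]) stool_2();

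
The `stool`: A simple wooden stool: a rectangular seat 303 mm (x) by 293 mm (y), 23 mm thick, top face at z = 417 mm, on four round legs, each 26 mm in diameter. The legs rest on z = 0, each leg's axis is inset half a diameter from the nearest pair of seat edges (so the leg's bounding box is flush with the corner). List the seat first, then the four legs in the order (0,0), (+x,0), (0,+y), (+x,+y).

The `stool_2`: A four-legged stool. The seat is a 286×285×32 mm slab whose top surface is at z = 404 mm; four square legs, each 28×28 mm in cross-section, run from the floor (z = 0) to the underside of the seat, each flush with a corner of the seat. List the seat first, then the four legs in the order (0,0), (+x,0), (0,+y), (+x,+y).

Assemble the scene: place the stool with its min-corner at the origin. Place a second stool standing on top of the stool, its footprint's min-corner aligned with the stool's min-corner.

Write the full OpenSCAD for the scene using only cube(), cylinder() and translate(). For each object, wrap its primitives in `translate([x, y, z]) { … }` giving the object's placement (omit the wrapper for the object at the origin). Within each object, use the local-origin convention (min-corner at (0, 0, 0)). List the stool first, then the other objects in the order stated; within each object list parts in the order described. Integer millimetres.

translate([0, 0, 394]) cube([303, 293, 23]);
translate([13, 13, 0]) cylinder(h = 394, r = 13);
translate([290, 13, 0]) cylinder(h = 394, r = 13);
translate([13, 280, 0]) cylinder(h = 394, r = 13);
translate([290, 280, 0]) cylinder(h = 394, r = 13);
translate([0, 0, 417]) {
  translate([0, 0, 372]) cube([286, 285, 32]);
  cube([28, 28, 372]);
  translate([258, 0, 0]) cube([28, 28, 372]);
  translate([0, 257, 0]) cube([28, 28, 372]);
  translate([258, 257, 0]) cube([28, 28, 372]);
}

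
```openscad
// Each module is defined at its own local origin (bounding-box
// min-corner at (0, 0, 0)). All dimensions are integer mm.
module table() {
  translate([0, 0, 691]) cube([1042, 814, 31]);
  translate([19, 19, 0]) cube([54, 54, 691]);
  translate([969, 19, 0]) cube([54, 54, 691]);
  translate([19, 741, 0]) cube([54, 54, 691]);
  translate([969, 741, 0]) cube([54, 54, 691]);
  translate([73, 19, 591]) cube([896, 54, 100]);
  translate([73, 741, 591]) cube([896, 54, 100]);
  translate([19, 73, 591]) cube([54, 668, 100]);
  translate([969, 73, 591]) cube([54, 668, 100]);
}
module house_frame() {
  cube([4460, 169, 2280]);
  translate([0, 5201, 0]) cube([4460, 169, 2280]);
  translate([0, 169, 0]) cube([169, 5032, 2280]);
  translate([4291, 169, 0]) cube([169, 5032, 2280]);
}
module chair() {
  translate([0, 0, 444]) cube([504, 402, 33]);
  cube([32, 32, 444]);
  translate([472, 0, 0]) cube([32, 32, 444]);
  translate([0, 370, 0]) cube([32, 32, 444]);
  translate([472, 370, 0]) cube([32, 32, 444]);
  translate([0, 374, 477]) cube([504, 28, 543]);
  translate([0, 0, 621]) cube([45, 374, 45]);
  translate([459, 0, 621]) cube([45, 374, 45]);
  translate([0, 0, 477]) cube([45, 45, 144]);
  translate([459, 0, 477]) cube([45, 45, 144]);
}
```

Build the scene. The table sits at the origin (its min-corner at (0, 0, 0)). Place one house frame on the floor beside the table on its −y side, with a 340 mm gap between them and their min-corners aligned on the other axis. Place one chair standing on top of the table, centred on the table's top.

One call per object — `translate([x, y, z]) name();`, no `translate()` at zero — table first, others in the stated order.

table();
translate([0, -5710, 0]) house_frame();
translate([269, 206, 722]) chair();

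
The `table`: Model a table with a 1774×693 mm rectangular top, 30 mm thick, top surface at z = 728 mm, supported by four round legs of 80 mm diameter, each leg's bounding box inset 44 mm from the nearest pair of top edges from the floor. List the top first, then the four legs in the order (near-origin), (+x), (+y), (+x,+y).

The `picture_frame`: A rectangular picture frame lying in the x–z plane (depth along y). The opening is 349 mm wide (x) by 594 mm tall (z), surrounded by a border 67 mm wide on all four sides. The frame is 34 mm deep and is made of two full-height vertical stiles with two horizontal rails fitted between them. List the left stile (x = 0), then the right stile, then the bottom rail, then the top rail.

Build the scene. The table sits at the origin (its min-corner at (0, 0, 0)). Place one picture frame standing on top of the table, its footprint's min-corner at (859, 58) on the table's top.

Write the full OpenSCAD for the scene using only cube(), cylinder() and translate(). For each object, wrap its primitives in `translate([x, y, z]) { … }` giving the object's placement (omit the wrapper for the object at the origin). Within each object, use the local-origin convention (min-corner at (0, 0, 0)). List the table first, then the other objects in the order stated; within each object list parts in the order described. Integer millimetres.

translate([0, 0, 698]) cube([1774, 693, 30]);
translate([84, 84, 0]) cylinder(h = 698, r = 40);
translate([1690, 84, 0]) cylinder(h = 698, r = 40);
translate([84, 609, 0]) cylinder(h = 698, r = 40);
translate([1690, 609, 0]) cylinder(h = 698, r = 40);
translate([859, 58, 728]) {
  cube([67, 34, 728]);
  translate([416, 0, 0]) cube([67, 34, 728]);
  translate([67, 0, 0]) cube([349, 34, 67]);
  translate([67, 0, 661]) cube([349, 34, 67]);
}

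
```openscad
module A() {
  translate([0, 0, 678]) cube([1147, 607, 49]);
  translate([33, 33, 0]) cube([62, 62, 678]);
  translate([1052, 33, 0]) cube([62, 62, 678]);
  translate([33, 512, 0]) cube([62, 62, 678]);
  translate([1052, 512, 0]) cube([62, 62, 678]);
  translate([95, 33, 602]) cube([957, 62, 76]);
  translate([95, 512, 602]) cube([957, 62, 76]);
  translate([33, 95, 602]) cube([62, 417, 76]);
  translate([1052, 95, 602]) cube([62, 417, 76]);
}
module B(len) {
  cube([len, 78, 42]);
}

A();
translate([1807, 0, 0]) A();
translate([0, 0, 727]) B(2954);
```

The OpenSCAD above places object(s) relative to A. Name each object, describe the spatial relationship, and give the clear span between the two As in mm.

Second table starts at x = 1807; first ends at x = 1147; clear span = 1807 − 1147 = 660 mm.

A is a table. B is a beam. A beam spans the tops of two tables. The clear span between the two tables is 660 mm.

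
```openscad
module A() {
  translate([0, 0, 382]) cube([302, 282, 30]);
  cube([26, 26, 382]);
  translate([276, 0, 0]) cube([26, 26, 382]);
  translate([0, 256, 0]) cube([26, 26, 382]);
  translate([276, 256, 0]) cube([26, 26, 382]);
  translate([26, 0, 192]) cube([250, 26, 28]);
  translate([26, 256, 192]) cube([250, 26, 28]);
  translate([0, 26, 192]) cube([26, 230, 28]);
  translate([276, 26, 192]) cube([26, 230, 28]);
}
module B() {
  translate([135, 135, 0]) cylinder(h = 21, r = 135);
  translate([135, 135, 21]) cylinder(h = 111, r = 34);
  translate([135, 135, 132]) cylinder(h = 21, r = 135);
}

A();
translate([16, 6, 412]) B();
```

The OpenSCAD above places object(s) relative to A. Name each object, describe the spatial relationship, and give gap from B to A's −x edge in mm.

A is a stool. B is a spool. The spool is on top of the stool, centred. The gap from the spool to the stool's −x edge is 16 mm.

The spool's min-x is at 16; the stool's min-x is 0; gap = 16 mm.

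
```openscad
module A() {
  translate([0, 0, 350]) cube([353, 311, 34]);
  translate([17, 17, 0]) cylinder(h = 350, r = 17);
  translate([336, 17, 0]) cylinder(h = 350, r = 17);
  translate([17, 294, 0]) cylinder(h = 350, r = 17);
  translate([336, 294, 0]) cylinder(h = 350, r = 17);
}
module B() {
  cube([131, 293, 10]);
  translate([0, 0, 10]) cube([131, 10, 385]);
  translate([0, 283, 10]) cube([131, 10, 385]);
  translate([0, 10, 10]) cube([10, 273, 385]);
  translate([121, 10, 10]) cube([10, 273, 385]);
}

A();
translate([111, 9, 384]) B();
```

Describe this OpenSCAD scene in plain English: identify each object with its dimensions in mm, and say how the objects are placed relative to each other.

A is a simple wooden stool: a rectangular seat 353 mm (x) by 311 mm (y), 34 mm thick, top face at z = 384 mm, on four round legs, each 34 mm in diameter. The legs rest on z = 0, each leg's axis is inset half a diameter from the nearest pair of seat edges (so the leg's bounding box is flush with the corner).

B is an open-topped rectangular box: outside dimensions 131×293×395 mm, with a uniform wall and base thickness of 10 mm. The base is a full 131×293 slab on the floor; four walls sit on top of the base. The front and back walls (the −y and +y sides) span the full width; the two side walls fit between them.

The open box is on top of the stool, centred.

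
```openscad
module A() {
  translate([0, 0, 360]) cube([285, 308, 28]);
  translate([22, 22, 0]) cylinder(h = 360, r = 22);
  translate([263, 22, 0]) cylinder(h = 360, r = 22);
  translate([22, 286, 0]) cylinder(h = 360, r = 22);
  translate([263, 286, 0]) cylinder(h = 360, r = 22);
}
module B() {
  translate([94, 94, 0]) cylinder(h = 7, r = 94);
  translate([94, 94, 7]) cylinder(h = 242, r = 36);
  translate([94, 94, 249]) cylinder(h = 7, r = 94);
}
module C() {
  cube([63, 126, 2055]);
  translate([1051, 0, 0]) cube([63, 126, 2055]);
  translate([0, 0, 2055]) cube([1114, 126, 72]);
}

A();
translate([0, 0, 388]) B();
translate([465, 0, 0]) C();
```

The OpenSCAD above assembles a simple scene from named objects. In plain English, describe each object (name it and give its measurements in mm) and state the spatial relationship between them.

A is a four-legged stool. The seat is 285×308 mm, 28 mm thick, top at z = 388 mm. It stands on four round legs, each 44 mm in diameter, from z = 0 to the seat underside, each leg's axis is inset half a diameter from the nearest pair of seat edges (so the leg's bounding box is flush with the corner).

B is a spool: two coaxial disc flanges of radius 94 mm and thickness 7 mm, joined by a core cylinder of radius 36 mm and height 242 mm. The lower flange rests on z = 0 and the three cylinders share a vertical axis.

C is a door frame. The clear opening is 988 mm wide and 2055 mm high. Two 63 mm wide jambs, 126 mm deep, stand either side of the opening from the floor to the top of the opening. A 72 mm thick head sits across the top of both jambs, spanning the full outside width of the frame.

The spool is on top of the stool. The door frame is on the floor beside the stool on its +x side.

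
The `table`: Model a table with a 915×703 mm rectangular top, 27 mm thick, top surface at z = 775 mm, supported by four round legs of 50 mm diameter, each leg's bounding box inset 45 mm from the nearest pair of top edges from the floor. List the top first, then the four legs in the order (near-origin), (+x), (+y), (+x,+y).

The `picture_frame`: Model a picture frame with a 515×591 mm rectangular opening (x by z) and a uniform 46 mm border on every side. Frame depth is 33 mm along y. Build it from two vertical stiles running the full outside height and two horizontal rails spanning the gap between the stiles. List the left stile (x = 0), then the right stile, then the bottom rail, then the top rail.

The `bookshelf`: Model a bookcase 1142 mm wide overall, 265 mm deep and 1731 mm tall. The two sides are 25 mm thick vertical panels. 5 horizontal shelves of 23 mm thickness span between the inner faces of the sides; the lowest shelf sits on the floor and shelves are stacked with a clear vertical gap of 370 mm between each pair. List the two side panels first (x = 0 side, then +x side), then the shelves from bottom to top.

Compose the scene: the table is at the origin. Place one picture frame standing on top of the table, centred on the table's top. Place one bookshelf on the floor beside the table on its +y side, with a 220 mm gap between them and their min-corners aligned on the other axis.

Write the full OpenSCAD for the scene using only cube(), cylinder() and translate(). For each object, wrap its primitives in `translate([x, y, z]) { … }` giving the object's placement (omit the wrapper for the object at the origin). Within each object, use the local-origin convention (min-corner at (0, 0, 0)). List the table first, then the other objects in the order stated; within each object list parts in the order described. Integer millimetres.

translate([0, 0, 748]) cube([915, 703, 27]);
translate([70, 70, 0]) cylinder(h = 748, r = 25);
translate([845, 70, 0]) cylinder(h = 748, r = 25);
translate([70, 633, 0]) cylinder(h = 748, r = 25);
translate([845, 633, 0]) cylinder(h = 748, r = 25);
translate([154, 335, 775]) {
  cube([46, 33, 683]);
  translate([561, 0, 0]) cube([46, 33, 683]);
  translate([46, 0, 0]) cube([515, 33, 46]);
  translate([46, 0, 637]) cube([515, 33, 46]);
}
translate([0, 923, 0]) {
  cube([25, 265, 1731]);
  translate([1117, 0, 0]) cube([25, 265, 1731]);
  translate([25, 0, 0]) cube([1092, 265, 23]);
  translate([25, 0, 393]) cube([1092, 265, 23]);
  translate([25, 0, 786]) cube([1092, 265, 23]);
  translate([25, 0, 1179]) cube([1092, 265, 23]);
  translate([25, 0, 1572]) cube([1092, 265, 23]);
}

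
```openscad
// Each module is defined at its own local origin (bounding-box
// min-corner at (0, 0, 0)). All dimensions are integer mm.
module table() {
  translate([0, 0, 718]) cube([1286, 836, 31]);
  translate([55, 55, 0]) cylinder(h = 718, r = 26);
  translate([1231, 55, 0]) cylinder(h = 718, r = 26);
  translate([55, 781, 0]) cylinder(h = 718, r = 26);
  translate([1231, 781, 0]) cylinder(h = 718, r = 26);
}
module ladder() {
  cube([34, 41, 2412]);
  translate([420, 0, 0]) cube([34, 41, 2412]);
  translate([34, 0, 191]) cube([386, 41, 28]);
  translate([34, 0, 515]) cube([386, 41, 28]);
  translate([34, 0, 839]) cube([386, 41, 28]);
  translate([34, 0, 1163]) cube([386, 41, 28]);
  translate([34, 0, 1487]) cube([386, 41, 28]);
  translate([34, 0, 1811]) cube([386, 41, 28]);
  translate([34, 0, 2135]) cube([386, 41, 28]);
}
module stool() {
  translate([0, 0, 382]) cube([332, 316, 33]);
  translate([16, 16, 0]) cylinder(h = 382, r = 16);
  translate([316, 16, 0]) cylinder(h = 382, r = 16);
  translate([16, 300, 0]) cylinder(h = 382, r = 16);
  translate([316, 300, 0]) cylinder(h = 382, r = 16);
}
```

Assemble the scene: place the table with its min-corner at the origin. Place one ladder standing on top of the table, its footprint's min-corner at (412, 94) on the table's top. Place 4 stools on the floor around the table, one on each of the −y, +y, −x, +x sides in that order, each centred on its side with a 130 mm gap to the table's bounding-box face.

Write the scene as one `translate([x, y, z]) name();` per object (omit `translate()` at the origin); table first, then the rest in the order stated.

table();
translate([412, 94, 749]) ladder();
translate([477, -446, 0]) stool();
translate([477, 966, 0]) stool();
translate([-462, 260, 0]) stool();
translate([1416, 260, 0]) stool();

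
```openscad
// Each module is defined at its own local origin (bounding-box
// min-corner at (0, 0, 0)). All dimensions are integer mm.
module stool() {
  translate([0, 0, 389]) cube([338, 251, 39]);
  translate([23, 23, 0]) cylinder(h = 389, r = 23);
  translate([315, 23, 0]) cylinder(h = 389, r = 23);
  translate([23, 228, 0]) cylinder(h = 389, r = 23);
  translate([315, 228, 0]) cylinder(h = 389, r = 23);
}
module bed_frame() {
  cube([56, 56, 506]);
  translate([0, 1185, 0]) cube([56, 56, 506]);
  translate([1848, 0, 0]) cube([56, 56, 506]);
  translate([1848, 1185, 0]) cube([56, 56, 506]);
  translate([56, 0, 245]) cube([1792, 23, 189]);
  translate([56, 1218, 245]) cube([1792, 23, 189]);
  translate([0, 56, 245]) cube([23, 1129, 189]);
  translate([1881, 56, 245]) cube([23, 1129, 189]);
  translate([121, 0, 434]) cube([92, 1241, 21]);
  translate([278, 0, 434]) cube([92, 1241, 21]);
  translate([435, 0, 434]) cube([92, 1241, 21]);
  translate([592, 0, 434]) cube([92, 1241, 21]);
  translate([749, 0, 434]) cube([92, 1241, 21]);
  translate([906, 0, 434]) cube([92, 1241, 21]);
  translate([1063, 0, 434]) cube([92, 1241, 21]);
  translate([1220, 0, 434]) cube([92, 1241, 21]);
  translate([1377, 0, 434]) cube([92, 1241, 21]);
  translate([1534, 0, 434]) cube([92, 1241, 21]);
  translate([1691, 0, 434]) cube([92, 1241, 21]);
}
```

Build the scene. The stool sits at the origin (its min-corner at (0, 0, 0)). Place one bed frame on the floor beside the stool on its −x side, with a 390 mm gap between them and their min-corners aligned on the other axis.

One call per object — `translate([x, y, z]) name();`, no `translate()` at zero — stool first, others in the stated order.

stool();
translate([-2294, 0, 0]) bed_frame();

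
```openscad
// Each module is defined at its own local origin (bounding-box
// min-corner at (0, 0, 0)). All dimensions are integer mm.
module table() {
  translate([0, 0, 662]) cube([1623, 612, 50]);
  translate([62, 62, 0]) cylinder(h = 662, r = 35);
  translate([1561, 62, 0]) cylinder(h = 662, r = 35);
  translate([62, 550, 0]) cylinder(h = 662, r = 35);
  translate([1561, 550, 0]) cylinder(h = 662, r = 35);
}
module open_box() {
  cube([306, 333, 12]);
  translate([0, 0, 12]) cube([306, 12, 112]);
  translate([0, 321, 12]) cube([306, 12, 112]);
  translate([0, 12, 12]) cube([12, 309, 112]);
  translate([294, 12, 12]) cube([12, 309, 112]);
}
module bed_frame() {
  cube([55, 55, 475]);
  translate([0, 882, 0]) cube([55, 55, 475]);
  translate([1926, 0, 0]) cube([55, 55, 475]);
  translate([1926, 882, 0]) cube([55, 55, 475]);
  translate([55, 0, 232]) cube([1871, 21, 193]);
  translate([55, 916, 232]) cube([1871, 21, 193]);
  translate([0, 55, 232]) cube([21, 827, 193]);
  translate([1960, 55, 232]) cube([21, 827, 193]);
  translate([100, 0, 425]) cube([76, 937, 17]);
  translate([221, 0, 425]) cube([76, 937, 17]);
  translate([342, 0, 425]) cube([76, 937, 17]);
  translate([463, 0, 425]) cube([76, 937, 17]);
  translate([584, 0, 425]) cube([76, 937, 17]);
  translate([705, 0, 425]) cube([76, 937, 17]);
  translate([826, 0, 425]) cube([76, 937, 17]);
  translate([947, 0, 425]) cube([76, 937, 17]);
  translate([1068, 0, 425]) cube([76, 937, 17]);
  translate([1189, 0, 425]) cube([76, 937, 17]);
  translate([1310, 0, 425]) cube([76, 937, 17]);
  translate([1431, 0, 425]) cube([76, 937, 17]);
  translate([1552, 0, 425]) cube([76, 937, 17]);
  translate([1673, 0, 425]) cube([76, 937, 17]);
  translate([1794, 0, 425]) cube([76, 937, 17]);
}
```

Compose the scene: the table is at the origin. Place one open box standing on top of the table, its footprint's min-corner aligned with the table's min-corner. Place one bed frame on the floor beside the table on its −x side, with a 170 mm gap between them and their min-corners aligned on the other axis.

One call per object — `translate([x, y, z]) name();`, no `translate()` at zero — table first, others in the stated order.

table();
translate([0, 0, 712]) open_box();
translate([-2151, 0, 0]) bed_frame();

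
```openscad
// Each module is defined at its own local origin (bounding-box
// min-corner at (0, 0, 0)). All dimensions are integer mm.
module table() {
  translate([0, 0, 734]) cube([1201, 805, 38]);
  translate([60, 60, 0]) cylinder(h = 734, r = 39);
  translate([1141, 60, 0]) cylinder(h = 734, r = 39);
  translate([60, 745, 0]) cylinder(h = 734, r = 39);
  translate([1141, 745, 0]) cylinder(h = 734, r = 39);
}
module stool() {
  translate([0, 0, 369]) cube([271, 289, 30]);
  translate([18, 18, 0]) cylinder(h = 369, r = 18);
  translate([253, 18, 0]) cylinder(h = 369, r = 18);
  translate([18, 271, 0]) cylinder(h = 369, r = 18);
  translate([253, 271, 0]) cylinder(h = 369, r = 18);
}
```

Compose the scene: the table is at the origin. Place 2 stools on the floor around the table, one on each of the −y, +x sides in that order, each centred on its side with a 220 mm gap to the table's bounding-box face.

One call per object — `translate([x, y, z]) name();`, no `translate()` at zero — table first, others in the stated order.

table();
translate([465, -509, 0]) stool();
translate([1421, 258, 0]) stool();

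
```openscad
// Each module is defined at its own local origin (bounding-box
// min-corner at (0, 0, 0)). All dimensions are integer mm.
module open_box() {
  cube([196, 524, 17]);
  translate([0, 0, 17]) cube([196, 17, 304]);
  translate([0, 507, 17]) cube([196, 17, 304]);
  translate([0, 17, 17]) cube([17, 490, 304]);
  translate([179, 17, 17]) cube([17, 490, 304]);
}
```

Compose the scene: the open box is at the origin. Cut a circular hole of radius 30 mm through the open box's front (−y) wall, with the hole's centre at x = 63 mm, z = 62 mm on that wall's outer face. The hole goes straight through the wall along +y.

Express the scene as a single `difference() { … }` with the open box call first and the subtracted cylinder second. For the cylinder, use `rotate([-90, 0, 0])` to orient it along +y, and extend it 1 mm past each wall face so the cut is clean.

difference() {
  open_box();
  translate([63, -1, 62]) rotate([-90, 0, 0]) cylinder(h = 19, r = 30);
}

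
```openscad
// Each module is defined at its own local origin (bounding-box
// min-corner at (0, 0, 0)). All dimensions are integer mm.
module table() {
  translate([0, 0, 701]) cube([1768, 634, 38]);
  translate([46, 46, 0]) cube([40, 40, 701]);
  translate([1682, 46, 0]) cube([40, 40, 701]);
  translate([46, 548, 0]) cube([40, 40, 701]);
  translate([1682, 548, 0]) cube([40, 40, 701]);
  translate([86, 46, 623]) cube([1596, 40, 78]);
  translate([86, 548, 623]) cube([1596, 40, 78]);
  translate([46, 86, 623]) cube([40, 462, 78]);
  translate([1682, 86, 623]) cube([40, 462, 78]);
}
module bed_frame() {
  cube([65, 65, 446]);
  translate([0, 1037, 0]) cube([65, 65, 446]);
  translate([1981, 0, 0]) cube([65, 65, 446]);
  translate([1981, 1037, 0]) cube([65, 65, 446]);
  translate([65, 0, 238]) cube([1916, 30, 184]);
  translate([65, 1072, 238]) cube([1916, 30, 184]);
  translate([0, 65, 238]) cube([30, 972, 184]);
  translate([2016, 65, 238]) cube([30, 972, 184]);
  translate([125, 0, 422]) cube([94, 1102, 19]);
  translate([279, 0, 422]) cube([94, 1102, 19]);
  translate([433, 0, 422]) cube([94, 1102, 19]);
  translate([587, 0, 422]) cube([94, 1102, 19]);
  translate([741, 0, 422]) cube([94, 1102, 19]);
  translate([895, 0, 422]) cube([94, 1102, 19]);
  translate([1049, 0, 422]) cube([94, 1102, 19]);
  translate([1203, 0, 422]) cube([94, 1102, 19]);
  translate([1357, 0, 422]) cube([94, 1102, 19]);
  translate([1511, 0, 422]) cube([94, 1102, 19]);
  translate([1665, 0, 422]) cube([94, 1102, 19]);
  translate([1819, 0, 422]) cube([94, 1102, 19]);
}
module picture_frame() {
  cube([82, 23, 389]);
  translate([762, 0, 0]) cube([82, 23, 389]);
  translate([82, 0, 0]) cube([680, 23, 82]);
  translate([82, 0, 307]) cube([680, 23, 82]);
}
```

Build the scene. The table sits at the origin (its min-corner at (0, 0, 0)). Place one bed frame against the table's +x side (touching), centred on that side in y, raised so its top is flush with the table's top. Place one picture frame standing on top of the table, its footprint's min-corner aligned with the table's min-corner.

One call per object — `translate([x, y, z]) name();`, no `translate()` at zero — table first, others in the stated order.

table();
translate([1768, -234, 293]) bed_frame();
translate([0, 0, 739]) picture_frame();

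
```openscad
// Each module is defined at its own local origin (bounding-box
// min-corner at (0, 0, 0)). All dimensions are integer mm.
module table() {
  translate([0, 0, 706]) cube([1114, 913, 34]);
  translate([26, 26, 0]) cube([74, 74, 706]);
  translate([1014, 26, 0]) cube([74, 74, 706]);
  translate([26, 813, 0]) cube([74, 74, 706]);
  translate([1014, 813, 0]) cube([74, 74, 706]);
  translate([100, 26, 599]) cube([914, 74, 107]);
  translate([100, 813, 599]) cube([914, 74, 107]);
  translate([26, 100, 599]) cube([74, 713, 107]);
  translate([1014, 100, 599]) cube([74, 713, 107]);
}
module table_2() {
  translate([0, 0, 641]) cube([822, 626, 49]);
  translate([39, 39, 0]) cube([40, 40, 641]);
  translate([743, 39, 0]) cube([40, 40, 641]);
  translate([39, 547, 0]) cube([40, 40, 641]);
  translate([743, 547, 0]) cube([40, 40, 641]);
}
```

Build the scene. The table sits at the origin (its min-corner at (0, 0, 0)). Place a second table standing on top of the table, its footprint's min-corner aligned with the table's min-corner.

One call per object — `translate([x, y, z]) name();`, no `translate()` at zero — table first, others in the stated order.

table();
translate([0, 0, 740]) table_2();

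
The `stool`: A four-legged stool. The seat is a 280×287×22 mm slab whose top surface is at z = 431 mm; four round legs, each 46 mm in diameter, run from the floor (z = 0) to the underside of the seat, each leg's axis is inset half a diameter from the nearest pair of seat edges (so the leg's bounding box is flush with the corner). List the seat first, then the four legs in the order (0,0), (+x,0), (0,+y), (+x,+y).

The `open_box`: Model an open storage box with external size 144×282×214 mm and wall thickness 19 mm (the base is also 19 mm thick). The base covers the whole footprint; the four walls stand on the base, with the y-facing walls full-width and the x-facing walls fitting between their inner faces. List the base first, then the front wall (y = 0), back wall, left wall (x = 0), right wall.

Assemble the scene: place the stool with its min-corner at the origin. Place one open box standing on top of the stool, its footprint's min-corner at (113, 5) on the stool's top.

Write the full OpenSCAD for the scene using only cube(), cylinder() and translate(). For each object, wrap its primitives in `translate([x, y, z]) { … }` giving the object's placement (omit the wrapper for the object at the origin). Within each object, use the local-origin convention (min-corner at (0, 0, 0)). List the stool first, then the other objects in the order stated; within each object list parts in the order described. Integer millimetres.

translate([0, 0, 409]) cube([280, 287, 22]);
translate([23, 23, 0]) cylinder(h = 409, r = 23);
translate([257, 23, 0]) cylinder(h = 409, r = 23);
translate([23, 264, 0]) cylinder(h = 409, r = 23);
translate([257, 264, 0]) cylinder(h = 409, r = 23);
translate([113, 5, 431]) {
  cube([144, 282, 19]);
  translate([0, 0, 19]) cube([144, 19, 195]);
  translate([0, 263, 19]) cube([144, 19, 195]);
  translate([0, 19, 19]) cube([19, 244, 195]);
  translate([125, 19, 19]) cube([19, 244, 195]);
}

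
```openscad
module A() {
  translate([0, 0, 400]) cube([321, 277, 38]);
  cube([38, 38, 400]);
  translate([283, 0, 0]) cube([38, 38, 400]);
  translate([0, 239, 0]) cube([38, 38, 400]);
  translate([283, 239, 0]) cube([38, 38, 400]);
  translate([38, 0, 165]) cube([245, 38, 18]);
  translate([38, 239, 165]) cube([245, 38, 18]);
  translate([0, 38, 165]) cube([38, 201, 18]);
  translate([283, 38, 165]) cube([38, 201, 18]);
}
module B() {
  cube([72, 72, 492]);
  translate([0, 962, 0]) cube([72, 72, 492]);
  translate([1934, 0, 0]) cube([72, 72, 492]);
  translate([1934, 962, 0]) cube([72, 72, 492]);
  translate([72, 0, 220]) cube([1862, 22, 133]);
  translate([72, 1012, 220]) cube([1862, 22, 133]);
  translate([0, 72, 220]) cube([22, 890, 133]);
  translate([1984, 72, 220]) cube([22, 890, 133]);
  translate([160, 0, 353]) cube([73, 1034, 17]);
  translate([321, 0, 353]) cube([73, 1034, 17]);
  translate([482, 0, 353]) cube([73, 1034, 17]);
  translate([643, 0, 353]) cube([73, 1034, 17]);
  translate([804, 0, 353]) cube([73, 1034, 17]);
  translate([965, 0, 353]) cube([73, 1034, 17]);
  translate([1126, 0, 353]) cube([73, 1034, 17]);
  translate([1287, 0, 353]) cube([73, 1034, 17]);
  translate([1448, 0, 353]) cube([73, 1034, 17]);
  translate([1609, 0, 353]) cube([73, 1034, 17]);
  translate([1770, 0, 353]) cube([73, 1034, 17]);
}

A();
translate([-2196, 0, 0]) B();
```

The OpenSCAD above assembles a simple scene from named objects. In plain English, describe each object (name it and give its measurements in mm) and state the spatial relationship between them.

A is a simple wooden stool: a rectangular seat 321 mm (x) by 277 mm (y), 38 mm thick, top face at z = 438 mm, on four square legs, each 38×38 mm in cross-section. The legs rest on z = 0, each flush with a corner of the seat. Four stretchers, 38 mm wide and 18 mm tall, connect adjacent legs with their undersides at z = 165 mm, each running between the inner faces of the legs it joins and aligned with the legs' outer faces on the other axis.

B is a bed frame 2006 mm long (x) by 1034 mm wide (y). Four 72×72 mm corner posts, 492 mm tall, at the corners of the footprint. Four rails of 22 mm thickness and 133 mm height run between adjacent posts with their undersides at z = 220 mm, their outer faces flush with the outside of the frame (the two x-running rails run between the posts' inner faces; the two y-running rails run between the posts' inner faces). 11 slats, each 73 mm wide (x) and 17 mm thick, lie across the top of the two x-running rails, running the full 1034 mm width of the frame in y; the slats are evenly spaced along x between the inner faces of the end posts with equal gaps (rounded down to the nearest mm) at the −x end and between each pair — any rounding remainder accumulates at the +x end.

The bed frame is on the floor beside the stool on its −x side.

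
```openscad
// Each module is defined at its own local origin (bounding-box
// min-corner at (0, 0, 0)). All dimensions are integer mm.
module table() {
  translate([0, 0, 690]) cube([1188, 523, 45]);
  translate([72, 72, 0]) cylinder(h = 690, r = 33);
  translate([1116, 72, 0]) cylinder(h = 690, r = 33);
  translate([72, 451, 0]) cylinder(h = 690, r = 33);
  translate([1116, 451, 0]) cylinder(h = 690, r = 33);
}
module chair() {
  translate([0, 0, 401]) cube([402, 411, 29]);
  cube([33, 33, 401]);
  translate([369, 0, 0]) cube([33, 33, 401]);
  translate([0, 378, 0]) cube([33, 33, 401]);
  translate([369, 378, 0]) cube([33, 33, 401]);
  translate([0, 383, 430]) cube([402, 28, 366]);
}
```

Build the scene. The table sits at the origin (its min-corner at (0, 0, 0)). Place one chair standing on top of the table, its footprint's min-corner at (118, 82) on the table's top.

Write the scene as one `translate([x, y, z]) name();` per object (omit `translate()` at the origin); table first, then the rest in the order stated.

table();
translate([118, 82, 735]) chair();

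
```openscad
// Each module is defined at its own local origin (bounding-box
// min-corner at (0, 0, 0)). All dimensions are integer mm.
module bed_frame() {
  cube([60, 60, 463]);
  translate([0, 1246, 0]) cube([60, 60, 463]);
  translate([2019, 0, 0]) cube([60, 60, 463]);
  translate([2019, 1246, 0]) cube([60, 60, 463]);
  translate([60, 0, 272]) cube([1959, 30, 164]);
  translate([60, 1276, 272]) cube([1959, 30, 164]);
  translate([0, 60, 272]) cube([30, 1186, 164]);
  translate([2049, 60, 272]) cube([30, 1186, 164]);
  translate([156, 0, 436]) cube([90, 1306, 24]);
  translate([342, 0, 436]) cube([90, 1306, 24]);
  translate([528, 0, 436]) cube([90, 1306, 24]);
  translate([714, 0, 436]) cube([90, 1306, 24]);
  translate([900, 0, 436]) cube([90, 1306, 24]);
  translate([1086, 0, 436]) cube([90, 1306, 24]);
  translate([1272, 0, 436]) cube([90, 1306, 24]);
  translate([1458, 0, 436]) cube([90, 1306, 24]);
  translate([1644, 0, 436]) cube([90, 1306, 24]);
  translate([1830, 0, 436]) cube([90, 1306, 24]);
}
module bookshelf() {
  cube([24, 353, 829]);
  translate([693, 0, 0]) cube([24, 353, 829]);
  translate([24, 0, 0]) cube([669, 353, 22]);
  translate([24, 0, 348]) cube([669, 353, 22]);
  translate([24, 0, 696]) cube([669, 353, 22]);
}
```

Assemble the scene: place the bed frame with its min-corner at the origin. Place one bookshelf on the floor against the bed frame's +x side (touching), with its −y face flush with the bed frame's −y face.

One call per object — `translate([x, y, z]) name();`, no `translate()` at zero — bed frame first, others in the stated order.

bed_frame();
translate([2079, 0, 0]) bookshelf();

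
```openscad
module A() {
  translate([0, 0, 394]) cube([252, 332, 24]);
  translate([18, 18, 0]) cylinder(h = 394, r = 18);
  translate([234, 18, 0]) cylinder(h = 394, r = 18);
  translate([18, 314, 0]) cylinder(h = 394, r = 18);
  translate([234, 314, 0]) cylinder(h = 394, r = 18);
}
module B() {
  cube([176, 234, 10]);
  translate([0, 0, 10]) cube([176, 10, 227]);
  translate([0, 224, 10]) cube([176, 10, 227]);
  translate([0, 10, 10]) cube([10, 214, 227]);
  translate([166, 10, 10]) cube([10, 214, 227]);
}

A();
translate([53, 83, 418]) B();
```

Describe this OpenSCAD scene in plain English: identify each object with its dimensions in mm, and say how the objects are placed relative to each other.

A is a four-legged stool. The seat is a 252×332×24 mm slab whose top surface is at z = 418 mm; four round legs, each 36 mm in diameter, run from the floor (z = 0) to the underside of the seat, each leg's axis is inset half a diameter from the nearest pair of seat edges (so the leg's bounding box is flush with the corner).

B is an open storage box with external size 176×234×237 mm and wall thickness 10 mm (the base is also 10 mm thick). The base covers the whole footprint; the four walls stand on the base, with the y-facing walls full-width and the x-facing walls fitting between their inner faces.

The open box is on top of the stool.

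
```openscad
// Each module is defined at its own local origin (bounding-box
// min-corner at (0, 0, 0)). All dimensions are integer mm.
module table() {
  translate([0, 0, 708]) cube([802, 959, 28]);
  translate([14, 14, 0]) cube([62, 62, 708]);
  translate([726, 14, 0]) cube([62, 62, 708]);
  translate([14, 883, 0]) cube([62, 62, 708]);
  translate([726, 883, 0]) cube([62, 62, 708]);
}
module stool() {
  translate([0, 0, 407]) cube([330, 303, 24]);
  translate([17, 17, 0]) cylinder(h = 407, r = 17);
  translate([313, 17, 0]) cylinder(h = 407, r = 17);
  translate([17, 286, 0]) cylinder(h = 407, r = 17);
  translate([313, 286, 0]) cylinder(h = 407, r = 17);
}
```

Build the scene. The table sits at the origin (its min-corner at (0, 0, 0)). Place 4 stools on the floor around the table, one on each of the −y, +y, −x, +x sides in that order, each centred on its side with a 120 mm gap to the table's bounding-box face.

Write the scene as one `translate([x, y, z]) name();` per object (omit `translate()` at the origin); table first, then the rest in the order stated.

table();
translate([236, -423, 0]) stool();
translate([236, 1079, 0]) stool();
translate([-450, 328, 0]) stool();
translate([922, 328, 0]) stool();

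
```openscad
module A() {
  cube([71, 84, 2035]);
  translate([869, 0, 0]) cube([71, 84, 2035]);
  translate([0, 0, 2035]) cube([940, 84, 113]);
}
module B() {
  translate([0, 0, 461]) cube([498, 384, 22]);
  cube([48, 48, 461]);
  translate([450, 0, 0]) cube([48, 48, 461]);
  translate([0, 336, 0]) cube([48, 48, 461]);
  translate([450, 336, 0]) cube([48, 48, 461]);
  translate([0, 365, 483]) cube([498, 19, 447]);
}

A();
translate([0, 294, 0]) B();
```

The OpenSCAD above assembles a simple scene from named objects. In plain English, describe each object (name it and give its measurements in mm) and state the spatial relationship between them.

A is a door frame. The clear opening is 798 mm wide and 2035 mm high. Two 71 mm wide jambs, 84 mm deep, stand either side of the opening from the floor to the top of the opening. A 113 mm thick head sits across the top of both jambs, spanning the full outside width of the frame.

B is a chair: 498×384 mm seat, 22 mm thick, top at z = 483 mm, on four 48 mm square corner legs flush with the seat edges. A 19 mm thick backrest slab spans the full seat width, extending 447 mm above the seat top, its back face flush with the seat's +y edge.

The chair is on the floor beside the door frame on its +y side.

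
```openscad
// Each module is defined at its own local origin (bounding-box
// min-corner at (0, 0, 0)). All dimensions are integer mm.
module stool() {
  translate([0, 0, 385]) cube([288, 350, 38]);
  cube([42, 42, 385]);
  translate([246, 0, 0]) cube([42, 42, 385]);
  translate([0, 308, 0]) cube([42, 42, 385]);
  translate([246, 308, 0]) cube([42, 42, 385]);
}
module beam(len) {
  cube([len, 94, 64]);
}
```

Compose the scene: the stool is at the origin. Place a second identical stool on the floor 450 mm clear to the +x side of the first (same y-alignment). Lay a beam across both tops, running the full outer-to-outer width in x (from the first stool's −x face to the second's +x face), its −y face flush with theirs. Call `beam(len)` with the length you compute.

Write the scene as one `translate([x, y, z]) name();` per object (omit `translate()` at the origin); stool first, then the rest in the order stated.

stool();
translate([738, 0, 0]) stool();
translate([0, 0, 423]) beam(1026);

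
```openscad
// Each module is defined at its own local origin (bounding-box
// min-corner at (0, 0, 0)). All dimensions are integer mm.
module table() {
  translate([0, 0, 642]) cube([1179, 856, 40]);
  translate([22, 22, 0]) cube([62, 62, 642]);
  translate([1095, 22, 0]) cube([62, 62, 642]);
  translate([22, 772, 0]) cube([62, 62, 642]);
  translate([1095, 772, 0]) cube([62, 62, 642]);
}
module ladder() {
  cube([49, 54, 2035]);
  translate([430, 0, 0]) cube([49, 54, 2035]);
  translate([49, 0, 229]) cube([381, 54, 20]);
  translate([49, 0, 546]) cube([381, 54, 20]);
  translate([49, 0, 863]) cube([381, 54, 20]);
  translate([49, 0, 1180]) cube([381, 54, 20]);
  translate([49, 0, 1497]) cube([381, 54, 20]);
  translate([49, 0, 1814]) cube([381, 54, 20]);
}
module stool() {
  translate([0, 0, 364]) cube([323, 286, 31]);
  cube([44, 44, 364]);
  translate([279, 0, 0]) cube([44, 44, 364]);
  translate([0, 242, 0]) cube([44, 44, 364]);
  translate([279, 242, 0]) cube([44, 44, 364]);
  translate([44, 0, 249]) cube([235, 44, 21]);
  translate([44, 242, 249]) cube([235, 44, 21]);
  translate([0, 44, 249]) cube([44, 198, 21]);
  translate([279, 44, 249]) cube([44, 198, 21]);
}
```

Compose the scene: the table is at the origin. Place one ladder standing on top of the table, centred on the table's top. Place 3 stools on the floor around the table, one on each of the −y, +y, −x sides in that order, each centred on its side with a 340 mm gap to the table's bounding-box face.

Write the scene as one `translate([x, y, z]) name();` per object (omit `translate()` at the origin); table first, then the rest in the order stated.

table();
translate([350, 401, 682]) ladder();
translate([428, -626, 0]) stool();
translate([428, 1196, 0]) stool();
translate([-663, 285, 0]) stool();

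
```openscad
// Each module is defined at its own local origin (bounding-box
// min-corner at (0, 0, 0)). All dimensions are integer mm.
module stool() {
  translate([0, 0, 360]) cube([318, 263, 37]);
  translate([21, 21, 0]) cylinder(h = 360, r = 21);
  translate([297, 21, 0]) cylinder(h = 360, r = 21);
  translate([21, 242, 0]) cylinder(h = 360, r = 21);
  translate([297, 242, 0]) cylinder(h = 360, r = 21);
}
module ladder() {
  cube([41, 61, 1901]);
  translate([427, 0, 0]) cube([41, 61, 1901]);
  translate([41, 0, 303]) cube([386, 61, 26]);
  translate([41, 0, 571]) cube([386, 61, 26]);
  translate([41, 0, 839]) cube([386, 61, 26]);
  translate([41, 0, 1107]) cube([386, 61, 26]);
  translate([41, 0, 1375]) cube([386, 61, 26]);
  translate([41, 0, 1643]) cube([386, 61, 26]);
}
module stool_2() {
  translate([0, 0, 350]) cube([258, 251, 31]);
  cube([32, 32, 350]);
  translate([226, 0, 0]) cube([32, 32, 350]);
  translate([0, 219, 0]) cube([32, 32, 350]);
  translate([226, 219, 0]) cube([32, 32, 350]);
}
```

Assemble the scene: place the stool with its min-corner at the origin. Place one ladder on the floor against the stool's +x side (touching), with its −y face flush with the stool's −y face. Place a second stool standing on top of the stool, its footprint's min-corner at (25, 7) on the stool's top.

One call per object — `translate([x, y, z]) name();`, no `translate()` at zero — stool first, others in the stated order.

stool();
translate([318, 0, 0]) ladder();
translate([25, 7, 397]) stool_2();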